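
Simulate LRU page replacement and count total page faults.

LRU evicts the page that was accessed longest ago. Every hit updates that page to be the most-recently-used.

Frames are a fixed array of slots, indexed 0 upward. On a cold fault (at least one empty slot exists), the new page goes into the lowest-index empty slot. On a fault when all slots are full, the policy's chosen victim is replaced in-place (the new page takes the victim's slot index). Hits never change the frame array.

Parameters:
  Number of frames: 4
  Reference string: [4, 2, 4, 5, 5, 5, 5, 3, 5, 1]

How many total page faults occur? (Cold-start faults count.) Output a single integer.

Answer: 5

Derivation:
Step 0: ref 4 → FAULT, frames=[4,-,-,-]
Step 1: ref 2 → FAULT, frames=[4,2,-,-]
Step 2: ref 4 → HIT, frames=[4,2,-,-]
Step 3: ref 5 → FAULT, frames=[4,2,5,-]
Step 4: ref 5 → HIT, frames=[4,2,5,-]
Step 5: ref 5 → HIT, frames=[4,2,5,-]
Step 6: ref 5 → HIT, frames=[4,2,5,-]
Step 7: ref 3 → FAULT, frames=[4,2,5,3]
Step 8: ref 5 → HIT, frames=[4,2,5,3]
Step 9: ref 1 → FAULT (evict 2), frames=[4,1,5,3]
Total faults: 5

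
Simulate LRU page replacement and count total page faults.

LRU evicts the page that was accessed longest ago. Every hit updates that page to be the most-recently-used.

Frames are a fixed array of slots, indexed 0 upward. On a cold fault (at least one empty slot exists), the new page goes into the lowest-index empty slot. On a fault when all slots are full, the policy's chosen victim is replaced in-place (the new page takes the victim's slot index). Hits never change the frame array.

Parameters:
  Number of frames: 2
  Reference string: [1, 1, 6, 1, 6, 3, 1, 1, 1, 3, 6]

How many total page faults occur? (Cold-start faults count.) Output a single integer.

Answer: 5

Derivation:
Step 0: ref 1 → FAULT, frames=[1,-]
Step 1: ref 1 → HIT, frames=[1,-]
Step 2: ref 6 → FAULT, frames=[1,6]
Step 3: ref 1 → HIT, frames=[1,6]
Step 4: ref 6 → HIT, frames=[1,6]
Step 5: ref 3 → FAULT (evict 1), frames=[3,6]
Step 6: ref 1 → FAULT (evict 6), frames=[3,1]
Step 7: ref 1 → HIT, frames=[3,1]
Step 8: ref 1 → HIT, frames=[3,1]
Step 9: ref 3 → HIT, frames=[3,1]
Step 10: ref 6 → FAULT (evict 1), frames=[3,6]
Total faults: 5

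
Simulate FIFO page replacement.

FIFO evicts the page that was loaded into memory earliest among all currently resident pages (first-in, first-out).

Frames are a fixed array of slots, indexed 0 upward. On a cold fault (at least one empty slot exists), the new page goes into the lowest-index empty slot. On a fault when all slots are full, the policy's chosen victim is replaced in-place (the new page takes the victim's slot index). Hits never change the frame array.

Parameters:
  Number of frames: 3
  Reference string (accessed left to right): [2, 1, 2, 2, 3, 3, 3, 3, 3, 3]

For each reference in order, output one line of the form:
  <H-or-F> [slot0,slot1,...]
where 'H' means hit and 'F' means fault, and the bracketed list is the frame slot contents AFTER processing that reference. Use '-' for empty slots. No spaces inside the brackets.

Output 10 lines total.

F [2,-,-]
F [2,1,-]
H [2,1,-]
H [2,1,-]
F [2,1,3]
H [2,1,3]
H [2,1,3]
H [2,1,3]
H [2,1,3]
H [2,1,3]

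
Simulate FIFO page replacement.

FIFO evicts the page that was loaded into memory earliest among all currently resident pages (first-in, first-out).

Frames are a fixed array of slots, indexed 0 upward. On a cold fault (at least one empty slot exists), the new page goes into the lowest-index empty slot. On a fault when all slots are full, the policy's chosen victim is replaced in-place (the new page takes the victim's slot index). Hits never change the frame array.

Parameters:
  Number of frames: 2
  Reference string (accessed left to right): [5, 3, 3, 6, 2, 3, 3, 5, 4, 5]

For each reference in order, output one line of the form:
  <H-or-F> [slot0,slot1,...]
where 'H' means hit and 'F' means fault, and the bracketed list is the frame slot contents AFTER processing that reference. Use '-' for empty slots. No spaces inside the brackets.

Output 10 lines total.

F [5,-]
F [5,3]
H [5,3]
F [6,3]
F [6,2]
F [3,2]
H [3,2]
F [3,5]
F [4,5]
H [4,5]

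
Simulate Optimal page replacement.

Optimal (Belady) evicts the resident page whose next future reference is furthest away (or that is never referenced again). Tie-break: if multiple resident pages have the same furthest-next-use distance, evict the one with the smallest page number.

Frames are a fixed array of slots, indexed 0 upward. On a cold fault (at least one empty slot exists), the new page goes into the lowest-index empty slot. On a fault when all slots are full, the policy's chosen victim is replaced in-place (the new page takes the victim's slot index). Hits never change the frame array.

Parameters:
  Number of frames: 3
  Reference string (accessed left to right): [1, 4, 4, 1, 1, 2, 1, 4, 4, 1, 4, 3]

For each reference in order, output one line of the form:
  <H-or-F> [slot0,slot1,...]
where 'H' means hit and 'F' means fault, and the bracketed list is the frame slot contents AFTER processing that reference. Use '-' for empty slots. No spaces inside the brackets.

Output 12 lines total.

F [1,-,-]
F [1,4,-]
H [1,4,-]
H [1,4,-]
H [1,4,-]
F [1,4,2]
H [1,4,2]
H [1,4,2]
H [1,4,2]
H [1,4,2]
H [1,4,2]
F [3,4,2]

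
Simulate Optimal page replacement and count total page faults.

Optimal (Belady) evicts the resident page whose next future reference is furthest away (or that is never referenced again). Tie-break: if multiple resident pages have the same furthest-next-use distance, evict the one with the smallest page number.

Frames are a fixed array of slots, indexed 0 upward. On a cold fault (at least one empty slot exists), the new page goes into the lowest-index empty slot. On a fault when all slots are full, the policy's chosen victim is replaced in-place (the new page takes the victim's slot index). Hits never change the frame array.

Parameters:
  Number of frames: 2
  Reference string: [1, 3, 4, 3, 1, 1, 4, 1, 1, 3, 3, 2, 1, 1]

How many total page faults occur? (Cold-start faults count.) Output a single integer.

Step 0: ref 1 → FAULT, frames=[1,-]
Step 1: ref 3 → FAULT, frames=[1,3]
Step 2: ref 4 → FAULT (evict 1), frames=[4,3]
Step 3: ref 3 → HIT, frames=[4,3]
Step 4: ref 1 → FAULT (evict 3), frames=[4,1]
Step 5: ref 1 → HIT, frames=[4,1]
Step 6: ref 4 → HIT, frames=[4,1]
Step 7: ref 1 → HIT, frames=[4,1]
Step 8: ref 1 → HIT, frames=[4,1]
Step 9: ref 3 → FAULT (evict 4), frames=[3,1]
Step 10: ref 3 → HIT, frames=[3,1]
Step 11: ref 2 → FAULT (evict 3), frames=[2,1]
Step 12: ref 1 → HIT, frames=[2,1]
Step 13: ref 1 → HIT, frames=[2,1]
Total faults: 6

Answer: 6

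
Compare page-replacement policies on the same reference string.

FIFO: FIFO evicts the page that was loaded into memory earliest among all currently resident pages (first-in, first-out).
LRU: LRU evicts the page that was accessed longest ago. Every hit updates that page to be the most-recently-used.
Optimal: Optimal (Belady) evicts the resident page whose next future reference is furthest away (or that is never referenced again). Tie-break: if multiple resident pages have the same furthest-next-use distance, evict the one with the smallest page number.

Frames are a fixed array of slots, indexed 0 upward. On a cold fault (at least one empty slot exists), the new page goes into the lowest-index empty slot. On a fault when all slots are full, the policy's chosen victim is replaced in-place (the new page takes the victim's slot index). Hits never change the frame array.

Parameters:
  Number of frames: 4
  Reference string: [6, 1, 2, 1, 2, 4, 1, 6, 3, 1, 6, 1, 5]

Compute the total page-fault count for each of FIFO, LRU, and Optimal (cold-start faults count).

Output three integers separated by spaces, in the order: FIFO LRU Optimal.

Answer: 8 6 6

Derivation:
--- FIFO ---
  step 0: ref 6 -> FAULT, frames=[6,-,-,-] (faults so far: 1)
  step 1: ref 1 -> FAULT, frames=[6,1,-,-] (faults so far: 2)
  step 2: ref 2 -> FAULT, frames=[6,1,2,-] (faults so far: 3)
  step 3: ref 1 -> HIT, frames=[6,1,2,-] (faults so far: 3)
  step 4: ref 2 -> HIT, frames=[6,1,2,-] (faults so far: 3)
  step 5: ref 4 -> FAULT, frames=[6,1,2,4] (faults so far: 4)
  step 6: ref 1 -> HIT, frames=[6,1,2,4] (faults so far: 4)
  step 7: ref 6 -> HIT, frames=[6,1,2,4] (faults so far: 4)
  step 8: ref 3 -> FAULT, evict 6, frames=[3,1,2,4] (faults so far: 5)
  step 9: ref 1 -> HIT, frames=[3,1,2,4] (faults so far: 5)
  step 10: ref 6 -> FAULT, evict 1, frames=[3,6,2,4] (faults so far: 6)
  step 11: ref 1 -> FAULT, evict 2, frames=[3,6,1,4] (faults so far: 7)
  step 12: ref 5 -> FAULT, evict 4, frames=[3,6,1,5] (faults so far: 8)
  FIFO total faults: 8
--- LRU ---
  step 0: ref 6 -> FAULT, frames=[6,-,-,-] (faults so far: 1)
  step 1: ref 1 -> FAULT, frames=[6,1,-,-] (faults so far: 2)
  step 2: ref 2 -> FAULT, frames=[6,1,2,-] (faults so far: 3)
  step 3: ref 1 -> HIT, frames=[6,1,2,-] (faults so far: 3)
  step 4: ref 2 -> HIT, frames=[6,1,2,-] (faults so far: 3)
  step 5: ref 4 -> FAULT, frames=[6,1,2,4] (faults so far: 4)
  step 6: ref 1 -> HIT, frames=[6,1,2,4] (faults so far: 4)
  step 7: ref 6 -> HIT, frames=[6,1,2,4] (faults so far: 4)
  step 8: ref 3 -> FAULT, evict 2, frames=[6,1,3,4] (faults so far: 5)
  step 9: ref 1 -> HIT, frames=[6,1,3,4] (faults so far: 5)
  step 10: ref 6 -> HIT, frames=[6,1,3,4] (faults so far: 5)
  step 11: ref 1 -> HIT, frames=[6,1,3,4] (faults so far: 5)
  step 12: ref 5 -> FAULT, evict 4, frames=[6,1,3,5] (faults so far: 6)
  LRU total faults: 6
--- Optimal ---
  step 0: ref 6 -> FAULT, frames=[6,-,-,-] (faults so far: 1)
  step 1: ref 1 -> FAULT, frames=[6,1,-,-] (faults so far: 2)
  step 2: ref 2 -> FAULT, frames=[6,1,2,-] (faults so far: 3)
  step 3: ref 1 -> HIT, frames=[6,1,2,-] (faults so far: 3)
  step 4: ref 2 -> HIT, frames=[6,1,2,-] (faults so far: 3)
  step 5: ref 4 -> FAULT, frames=[6,1,2,4] (faults so far: 4)
  step 6: ref 1 -> HIT, frames=[6,1,2,4] (faults so far: 4)
  step 7: ref 6 -> HIT, frames=[6,1,2,4] (faults so far: 4)
  step 8: ref 3 -> FAULT, evict 2, frames=[6,1,3,4] (faults so far: 5)
  step 9: ref 1 -> HIT, frames=[6,1,3,4] (faults so far: 5)
  step 10: ref 6 -> HIT, frames=[6,1,3,4] (faults so far: 5)
  step 11: ref 1 -> HIT, frames=[6,1,3,4] (faults so far: 5)
  step 12: ref 5 -> FAULT, evict 1, frames=[6,5,3,4] (faults so far: 6)
  Optimal total faults: 6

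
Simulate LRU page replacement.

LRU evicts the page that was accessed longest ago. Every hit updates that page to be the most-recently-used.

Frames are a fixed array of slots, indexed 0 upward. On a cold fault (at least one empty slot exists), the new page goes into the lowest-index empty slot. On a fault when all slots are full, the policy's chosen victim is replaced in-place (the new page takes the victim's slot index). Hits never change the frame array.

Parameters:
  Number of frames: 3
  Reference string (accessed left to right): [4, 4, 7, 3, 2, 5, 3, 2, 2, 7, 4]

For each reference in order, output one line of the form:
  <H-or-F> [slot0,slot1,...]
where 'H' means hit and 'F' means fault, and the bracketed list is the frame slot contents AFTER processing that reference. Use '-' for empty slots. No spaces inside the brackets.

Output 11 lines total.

F [4,-,-]
H [4,-,-]
F [4,7,-]
F [4,7,3]
F [2,7,3]
F [2,5,3]
H [2,5,3]
H [2,5,3]
H [2,5,3]
F [2,7,3]
F [2,7,4]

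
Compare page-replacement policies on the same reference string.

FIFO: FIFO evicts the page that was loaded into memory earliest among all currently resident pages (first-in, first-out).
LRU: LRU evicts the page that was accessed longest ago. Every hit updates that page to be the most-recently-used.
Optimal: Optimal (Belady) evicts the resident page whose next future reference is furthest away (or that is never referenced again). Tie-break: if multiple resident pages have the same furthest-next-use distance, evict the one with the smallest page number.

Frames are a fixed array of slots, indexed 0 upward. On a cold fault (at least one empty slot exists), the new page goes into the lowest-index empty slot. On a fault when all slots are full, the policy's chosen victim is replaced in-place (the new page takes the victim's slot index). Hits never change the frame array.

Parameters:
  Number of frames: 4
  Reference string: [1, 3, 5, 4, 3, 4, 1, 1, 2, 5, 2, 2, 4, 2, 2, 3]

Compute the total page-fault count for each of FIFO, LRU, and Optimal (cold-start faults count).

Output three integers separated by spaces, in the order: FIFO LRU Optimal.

Answer: 5 7 5

Derivation:
--- FIFO ---
  step 0: ref 1 -> FAULT, frames=[1,-,-,-] (faults so far: 1)
  step 1: ref 3 -> FAULT, frames=[1,3,-,-] (faults so far: 2)
  step 2: ref 5 -> FAULT, frames=[1,3,5,-] (faults so far: 3)
  step 3: ref 4 -> FAULT, frames=[1,3,5,4] (faults so far: 4)
  step 4: ref 3 -> HIT, frames=[1,3,5,4] (faults so far: 4)
  step 5: ref 4 -> HIT, frames=[1,3,5,4] (faults so far: 4)
  step 6: ref 1 -> HIT, frames=[1,3,5,4] (faults so far: 4)
  step 7: ref 1 -> HIT, frames=[1,3,5,4] (faults so far: 4)
  step 8: ref 2 -> FAULT, evict 1, frames=[2,3,5,4] (faults so far: 5)
  step 9: ref 5 -> HIT, frames=[2,3,5,4] (faults so far: 5)
  step 10: ref 2 -> HIT, frames=[2,3,5,4] (faults so far: 5)
  step 11: ref 2 -> HIT, frames=[2,3,5,4] (faults so far: 5)
  step 12: ref 4 -> HIT, frames=[2,3,5,4] (faults so far: 5)
  step 13: ref 2 -> HIT, frames=[2,3,5,4] (faults so far: 5)
  step 14: ref 2 -> HIT, frames=[2,3,5,4] (faults so far: 5)
  step 15: ref 3 -> HIT, frames=[2,3,5,4] (faults so far: 5)
  FIFO total faults: 5
--- LRU ---
  step 0: ref 1 -> FAULT, frames=[1,-,-,-] (faults so far: 1)
  step 1: ref 3 -> FAULT, frames=[1,3,-,-] (faults so far: 2)
  step 2: ref 5 -> FAULT, frames=[1,3,5,-] (faults so far: 3)
  step 3: ref 4 -> FAULT, frames=[1,3,5,4] (faults so far: 4)
  step 4: ref 3 -> HIT, frames=[1,3,5,4] (faults so far: 4)
  step 5: ref 4 -> HIT, frames=[1,3,5,4] (faults so far: 4)
  step 6: ref 1 -> HIT, frames=[1,3,5,4] (faults so far: 4)
  step 7: ref 1 -> HIT, frames=[1,3,5,4] (faults so far: 4)
  step 8: ref 2 -> FAULT, evict 5, frames=[1,3,2,4] (faults so far: 5)
  step 9: ref 5 -> FAULT, evict 3, frames=[1,5,2,4] (faults so far: 6)
  step 10: ref 2 -> HIT, frames=[1,5,2,4] (faults so far: 6)
  step 11: ref 2 -> HIT, frames=[1,5,2,4] (faults so far: 6)
  step 12: ref 4 -> HIT, frames=[1,5,2,4] (faults so far: 6)
  step 13: ref 2 -> HIT, frames=[1,5,2,4] (faults so far: 6)
  step 14: ref 2 -> HIT, frames=[1,5,2,4] (faults so far: 6)
  step 15: ref 3 -> FAULT, evict 1, frames=[3,5,2,4] (faults so far: 7)
  LRU total faults: 7
--- Optimal ---
  step 0: ref 1 -> FAULT, frames=[1,-,-,-] (faults so far: 1)
  step 1: ref 3 -> FAULT, frames=[1,3,-,-] (faults so far: 2)
  step 2: ref 5 -> FAULT, frames=[1,3,5,-] (faults so far: 3)
  step 3: ref 4 -> FAULT, frames=[1,3,5,4] (faults so far: 4)
  step 4: ref 3 -> HIT, frames=[1,3,5,4] (faults so far: 4)
  step 5: ref 4 -> HIT, frames=[1,3,5,4] (faults so far: 4)
  step 6: ref 1 -> HIT, frames=[1,3,5,4] (faults so far: 4)
  step 7: ref 1 -> HIT, frames=[1,3,5,4] (faults so far: 4)
  step 8: ref 2 -> FAULT, evict 1, frames=[2,3,5,4] (faults so far: 5)
  step 9: ref 5 -> HIT, frames=[2,3,5,4] (faults so far: 5)
  step 10: ref 2 -> HIT, frames=[2,3,5,4] (faults so far: 5)
  step 11: ref 2 -> HIT, frames=[2,3,5,4] (faults so far: 5)
  step 12: ref 4 -> HIT, frames=[2,3,5,4] (faults so far: 5)
  step 13: ref 2 -> HIT, frames=[2,3,5,4] (faults so far: 5)
  step 14: ref 2 -> HIT, frames=[2,3,5,4] (faults so far: 5)
  step 15: ref 3 -> HIT, frames=[2,3,5,4] (faults so far: 5)
  Optimal total faults: 5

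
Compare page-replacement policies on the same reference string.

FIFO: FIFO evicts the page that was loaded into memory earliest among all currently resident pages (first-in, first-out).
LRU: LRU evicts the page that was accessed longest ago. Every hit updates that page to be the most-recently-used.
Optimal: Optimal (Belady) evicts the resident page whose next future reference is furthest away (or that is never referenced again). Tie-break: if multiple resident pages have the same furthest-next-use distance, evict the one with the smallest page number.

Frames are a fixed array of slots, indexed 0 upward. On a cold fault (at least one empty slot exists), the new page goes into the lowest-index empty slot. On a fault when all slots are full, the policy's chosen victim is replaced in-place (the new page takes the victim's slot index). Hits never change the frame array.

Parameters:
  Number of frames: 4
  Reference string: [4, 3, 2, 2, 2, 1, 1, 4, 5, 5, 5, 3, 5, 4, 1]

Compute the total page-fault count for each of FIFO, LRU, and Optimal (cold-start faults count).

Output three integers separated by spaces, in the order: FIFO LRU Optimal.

--- FIFO ---
  step 0: ref 4 -> FAULT, frames=[4,-,-,-] (faults so far: 1)
  step 1: ref 3 -> FAULT, frames=[4,3,-,-] (faults so far: 2)
  step 2: ref 2 -> FAULT, frames=[4,3,2,-] (faults so far: 3)
  step 3: ref 2 -> HIT, frames=[4,3,2,-] (faults so far: 3)
  step 4: ref 2 -> HIT, frames=[4,3,2,-] (faults so far: 3)
  step 5: ref 1 -> FAULT, frames=[4,3,2,1] (faults so far: 4)
  step 6: ref 1 -> HIT, frames=[4,3,2,1] (faults so far: 4)
  step 7: ref 4 -> HIT, frames=[4,3,2,1] (faults so far: 4)
  step 8: ref 5 -> FAULT, evict 4, frames=[5,3,2,1] (faults so far: 5)
  step 9: ref 5 -> HIT, frames=[5,3,2,1] (faults so far: 5)
  step 10: ref 5 -> HIT, frames=[5,3,2,1] (faults so far: 5)
  step 11: ref 3 -> HIT, frames=[5,3,2,1] (faults so far: 5)
  step 12: ref 5 -> HIT, frames=[5,3,2,1] (faults so far: 5)
  step 13: ref 4 -> FAULT, evict 3, frames=[5,4,2,1] (faults so far: 6)
  step 14: ref 1 -> HIT, frames=[5,4,2,1] (faults so far: 6)
  FIFO total faults: 6
--- LRU ---
  step 0: ref 4 -> FAULT, frames=[4,-,-,-] (faults so far: 1)
  step 1: ref 3 -> FAULT, frames=[4,3,-,-] (faults so far: 2)
  step 2: ref 2 -> FAULT, frames=[4,3,2,-] (faults so far: 3)
  step 3: ref 2 -> HIT, frames=[4,3,2,-] (faults so far: 3)
  step 4: ref 2 -> HIT, frames=[4,3,2,-] (faults so far: 3)
  step 5: ref 1 -> FAULT, frames=[4,3,2,1] (faults so far: 4)
  step 6: ref 1 -> HIT, frames=[4,3,2,1] (faults so far: 4)
  step 7: ref 4 -> HIT, frames=[4,3,2,1] (faults so far: 4)
  step 8: ref 5 -> FAULT, evict 3, frames=[4,5,2,1] (faults so far: 5)
  step 9: ref 5 -> HIT, frames=[4,5,2,1] (faults so far: 5)
  step 10: ref 5 -> HIT, frames=[4,5,2,1] (faults so far: 5)
  step 11: ref 3 -> FAULT, evict 2, frames=[4,5,3,1] (faults so far: 6)
  step 12: ref 5 -> HIT, frames=[4,5,3,1] (faults so far: 6)
  step 13: ref 4 -> HIT, frames=[4,5,3,1] (faults so far: 6)
  step 14: ref 1 -> HIT, frames=[4,5,3,1] (faults so far: 6)
  LRU total faults: 6
--- Optimal ---
  step 0: ref 4 -> FAULT, frames=[4,-,-,-] (faults so far: 1)
  step 1: ref 3 -> FAULT, frames=[4,3,-,-] (faults so far: 2)
  step 2: ref 2 -> FAULT, frames=[4,3,2,-] (faults so far: 3)
  step 3: ref 2 -> HIT, frames=[4,3,2,-] (faults so far: 3)
  step 4: ref 2 -> HIT, frames=[4,3,2,-] (faults so far: 3)
  step 5: ref 1 -> FAULT, frames=[4,3,2,1] (faults so far: 4)
  step 6: ref 1 -> HIT, frames=[4,3,2,1] (faults so far: 4)
  step 7: ref 4 -> HIT, frames=[4,3,2,1] (faults so far: 4)
  step 8: ref 5 -> FAULT, evict 2, frames=[4,3,5,1] (faults so far: 5)
  step 9: ref 5 -> HIT, frames=[4,3,5,1] (faults so far: 5)
  step 10: ref 5 -> HIT, frames=[4,3,5,1] (faults so far: 5)
  step 11: ref 3 -> HIT, frames=[4,3,5,1] (faults so far: 5)
  step 12: ref 5 -> HIT, frames=[4,3,5,1] (faults so far: 5)
  step 13: ref 4 -> HIT, frames=[4,3,5,1] (faults so far: 5)
  step 14: ref 1 -> HIT, frames=[4,3,5,1] (faults so far: 5)
  Optimal total faults: 5

Answer: 6 6 5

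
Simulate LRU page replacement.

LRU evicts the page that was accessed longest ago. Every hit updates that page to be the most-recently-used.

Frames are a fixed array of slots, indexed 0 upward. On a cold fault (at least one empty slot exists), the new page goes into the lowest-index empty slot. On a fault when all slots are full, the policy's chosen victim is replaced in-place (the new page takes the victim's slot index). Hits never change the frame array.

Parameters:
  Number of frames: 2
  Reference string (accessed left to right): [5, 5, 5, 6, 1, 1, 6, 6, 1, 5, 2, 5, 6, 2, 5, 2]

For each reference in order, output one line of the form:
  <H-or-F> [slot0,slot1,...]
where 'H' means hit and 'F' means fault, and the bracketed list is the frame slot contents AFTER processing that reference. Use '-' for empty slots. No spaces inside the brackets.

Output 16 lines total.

F [5,-]
H [5,-]
H [5,-]
F [5,6]
F [1,6]
H [1,6]
H [1,6]
H [1,6]
H [1,6]
F [1,5]
F [2,5]
H [2,5]
F [6,5]
F [6,2]
F [5,2]
H [5,2]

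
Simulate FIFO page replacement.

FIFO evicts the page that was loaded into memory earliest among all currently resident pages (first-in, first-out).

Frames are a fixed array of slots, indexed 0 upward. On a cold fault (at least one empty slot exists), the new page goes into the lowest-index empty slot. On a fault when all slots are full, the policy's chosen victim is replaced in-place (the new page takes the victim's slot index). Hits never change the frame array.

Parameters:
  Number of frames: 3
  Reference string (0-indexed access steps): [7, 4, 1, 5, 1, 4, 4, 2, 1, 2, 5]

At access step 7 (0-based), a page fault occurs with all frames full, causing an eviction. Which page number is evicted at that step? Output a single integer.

Step 0: ref 7 -> FAULT, frames=[7,-,-]
Step 1: ref 4 -> FAULT, frames=[7,4,-]
Step 2: ref 1 -> FAULT, frames=[7,4,1]
Step 3: ref 5 -> FAULT, evict 7, frames=[5,4,1]
Step 4: ref 1 -> HIT, frames=[5,4,1]
Step 5: ref 4 -> HIT, frames=[5,4,1]
Step 6: ref 4 -> HIT, frames=[5,4,1]
Step 7: ref 2 -> FAULT, evict 4, frames=[5,2,1]
At step 7: evicted page 4

Answer: 4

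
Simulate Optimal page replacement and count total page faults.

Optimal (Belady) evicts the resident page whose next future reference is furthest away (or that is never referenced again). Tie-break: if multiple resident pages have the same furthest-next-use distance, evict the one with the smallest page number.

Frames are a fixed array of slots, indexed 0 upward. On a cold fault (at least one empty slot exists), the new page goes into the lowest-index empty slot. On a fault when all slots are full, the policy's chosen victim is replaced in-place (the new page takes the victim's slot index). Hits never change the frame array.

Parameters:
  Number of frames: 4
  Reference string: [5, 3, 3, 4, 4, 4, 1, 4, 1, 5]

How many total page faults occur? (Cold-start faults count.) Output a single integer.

Answer: 4

Derivation:
Step 0: ref 5 → FAULT, frames=[5,-,-,-]
Step 1: ref 3 → FAULT, frames=[5,3,-,-]
Step 2: ref 3 → HIT, frames=[5,3,-,-]
Step 3: ref 4 → FAULT, frames=[5,3,4,-]
Step 4: ref 4 → HIT, frames=[5,3,4,-]
Step 5: ref 4 → HIT, frames=[5,3,4,-]
Step 6: ref 1 → FAULT, frames=[5,3,4,1]
Step 7: ref 4 → HIT, frames=[5,3,4,1]
Step 8: ref 1 → HIT, frames=[5,3,4,1]
Step 9: ref 5 → HIT, frames=[5,3,4,1]
Total faults: 4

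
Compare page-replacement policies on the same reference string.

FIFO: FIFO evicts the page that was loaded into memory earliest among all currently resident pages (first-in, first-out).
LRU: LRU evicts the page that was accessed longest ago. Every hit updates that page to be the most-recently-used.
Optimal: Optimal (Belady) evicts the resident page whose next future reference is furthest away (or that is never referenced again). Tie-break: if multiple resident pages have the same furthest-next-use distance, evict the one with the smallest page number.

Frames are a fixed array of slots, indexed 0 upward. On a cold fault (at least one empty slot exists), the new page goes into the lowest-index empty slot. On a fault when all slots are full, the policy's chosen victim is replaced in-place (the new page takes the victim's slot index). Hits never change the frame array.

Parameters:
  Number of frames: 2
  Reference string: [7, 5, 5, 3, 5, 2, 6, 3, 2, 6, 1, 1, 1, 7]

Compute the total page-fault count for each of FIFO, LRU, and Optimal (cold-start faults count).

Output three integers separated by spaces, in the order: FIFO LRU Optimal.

--- FIFO ---
  step 0: ref 7 -> FAULT, frames=[7,-] (faults so far: 1)
  step 1: ref 5 -> FAULT, frames=[7,5] (faults so far: 2)
  step 2: ref 5 -> HIT, frames=[7,5] (faults so far: 2)
  step 3: ref 3 -> FAULT, evict 7, frames=[3,5] (faults so far: 3)
  step 4: ref 5 -> HIT, frames=[3,5] (faults so far: 3)
  step 5: ref 2 -> FAULT, evict 5, frames=[3,2] (faults so far: 4)
  step 6: ref 6 -> FAULT, evict 3, frames=[6,2] (faults so far: 5)
  step 7: ref 3 -> FAULT, evict 2, frames=[6,3] (faults so far: 6)
  step 8: ref 2 -> FAULT, evict 6, frames=[2,3] (faults so far: 7)
  step 9: ref 6 -> FAULT, evict 3, frames=[2,6] (faults so far: 8)
  step 10: ref 1 -> FAULT, evict 2, frames=[1,6] (faults so far: 9)
  step 11: ref 1 -> HIT, frames=[1,6] (faults so far: 9)
  step 12: ref 1 -> HIT, frames=[1,6] (faults so far: 9)
  step 13: ref 7 -> FAULT, evict 6, frames=[1,7] (faults so far: 10)
  FIFO total faults: 10
--- LRU ---
  step 0: ref 7 -> FAULT, frames=[7,-] (faults so far: 1)
  step 1: ref 5 -> FAULT, frames=[7,5] (faults so far: 2)
  step 2: ref 5 -> HIT, frames=[7,5] (faults so far: 2)
  step 3: ref 3 -> FAULT, evict 7, frames=[3,5] (faults so far: 3)
  step 4: ref 5 -> HIT, frames=[3,5] (faults so far: 3)
  step 5: ref 2 -> FAULT, evict 3, frames=[2,5] (faults so far: 4)
  step 6: ref 6 -> FAULT, evict 5, frames=[2,6] (faults so far: 5)
  step 7: ref 3 -> FAULT, evict 2, frames=[3,6] (faults so far: 6)
  step 8: ref 2 -> FAULT, evict 6, frames=[3,2] (faults so far: 7)
  step 9: ref 6 -> FAULT, evict 3, frames=[6,2] (faults so far: 8)
  step 10: ref 1 -> FAULT, evict 2, frames=[6,1] (faults so far: 9)
  step 11: ref 1 -> HIT, frames=[6,1] (faults so far: 9)
  step 12: ref 1 -> HIT, frames=[6,1] (faults so far: 9)
  step 13: ref 7 -> FAULT, evict 6, frames=[7,1] (faults so far: 10)
  LRU total faults: 10
--- Optimal ---
  step 0: ref 7 -> FAULT, frames=[7,-] (faults so far: 1)
  step 1: ref 5 -> FAULT, frames=[7,5] (faults so far: 2)
  step 2: ref 5 -> HIT, frames=[7,5] (faults so far: 2)
  step 3: ref 3 -> FAULT, evict 7, frames=[3,5] (faults so far: 3)
  step 4: ref 5 -> HIT, frames=[3,5] (faults so far: 3)
  step 5: ref 2 -> FAULT, evict 5, frames=[3,2] (faults so far: 4)
  step 6: ref 6 -> FAULT, evict 2, frames=[3,6] (faults so far: 5)
  step 7: ref 3 -> HIT, frames=[3,6] (faults so far: 5)
  step 8: ref 2 -> FAULT, evict 3, frames=[2,6] (faults so far: 6)
  step 9: ref 6 -> HIT, frames=[2,6] (faults so far: 6)
  step 10: ref 1 -> FAULT, evict 2, frames=[1,6] (faults so far: 7)
  step 11: ref 1 -> HIT, frames=[1,6] (faults so far: 7)
  step 12: ref 1 -> HIT, frames=[1,6] (faults so far: 7)
  step 13: ref 7 -> FAULT, evict 1, frames=[7,6] (faults so far: 8)
  Optimal total faults: 8

Answer: 10 10 8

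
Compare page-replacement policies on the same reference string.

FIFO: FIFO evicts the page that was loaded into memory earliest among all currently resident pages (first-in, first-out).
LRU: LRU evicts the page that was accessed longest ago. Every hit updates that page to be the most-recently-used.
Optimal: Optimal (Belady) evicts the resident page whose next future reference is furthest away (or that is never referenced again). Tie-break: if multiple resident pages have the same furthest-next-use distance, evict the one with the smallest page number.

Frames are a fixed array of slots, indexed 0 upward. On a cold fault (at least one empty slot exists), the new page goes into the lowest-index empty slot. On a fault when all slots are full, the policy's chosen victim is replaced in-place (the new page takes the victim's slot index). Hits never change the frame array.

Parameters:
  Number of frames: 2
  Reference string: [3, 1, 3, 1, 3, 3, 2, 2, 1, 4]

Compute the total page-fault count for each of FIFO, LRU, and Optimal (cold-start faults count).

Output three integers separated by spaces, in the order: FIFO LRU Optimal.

--- FIFO ---
  step 0: ref 3 -> FAULT, frames=[3,-] (faults so far: 1)
  step 1: ref 1 -> FAULT, frames=[3,1] (faults so far: 2)
  step 2: ref 3 -> HIT, frames=[3,1] (faults so far: 2)
  step 3: ref 1 -> HIT, frames=[3,1] (faults so far: 2)
  step 4: ref 3 -> HIT, frames=[3,1] (faults so far: 2)
  step 5: ref 3 -> HIT, frames=[3,1] (faults so far: 2)
  step 6: ref 2 -> FAULT, evict 3, frames=[2,1] (faults so far: 3)
  step 7: ref 2 -> HIT, frames=[2,1] (faults so far: 3)
  step 8: ref 1 -> HIT, frames=[2,1] (faults so far: 3)
  step 9: ref 4 -> FAULT, evict 1, frames=[2,4] (faults so far: 4)
  FIFO total faults: 4
--- LRU ---
  step 0: ref 3 -> FAULT, frames=[3,-] (faults so far: 1)
  step 1: ref 1 -> FAULT, frames=[3,1] (faults so far: 2)
  step 2: ref 3 -> HIT, frames=[3,1] (faults so far: 2)
  step 3: ref 1 -> HIT, frames=[3,1] (faults so far: 2)
  step 4: ref 3 -> HIT, frames=[3,1] (faults so far: 2)
  step 5: ref 3 -> HIT, frames=[3,1] (faults so far: 2)
  step 6: ref 2 -> FAULT, evict 1, frames=[3,2] (faults so far: 3)
  step 7: ref 2 -> HIT, frames=[3,2] (faults so far: 3)
  step 8: ref 1 -> FAULT, evict 3, frames=[1,2] (faults so far: 4)
  step 9: ref 4 -> FAULT, evict 2, frames=[1,4] (faults so far: 5)
  LRU total faults: 5
--- Optimal ---
  step 0: ref 3 -> FAULT, frames=[3,-] (faults so far: 1)
  step 1: ref 1 -> FAULT, frames=[3,1] (faults so far: 2)
  step 2: ref 3 -> HIT, frames=[3,1] (faults so far: 2)
  step 3: ref 1 -> HIT, frames=[3,1] (faults so far: 2)
  step 4: ref 3 -> HIT, frames=[3,1] (faults so far: 2)
  step 5: ref 3 -> HIT, frames=[3,1] (faults so far: 2)
  step 6: ref 2 -> FAULT, evict 3, frames=[2,1] (faults so far: 3)
  step 7: ref 2 -> HIT, frames=[2,1] (faults so far: 3)
  step 8: ref 1 -> HIT, frames=[2,1] (faults so far: 3)
  step 9: ref 4 -> FAULT, evict 1, frames=[2,4] (faults so far: 4)
  Optimal total faults: 4

Answer: 4 5 4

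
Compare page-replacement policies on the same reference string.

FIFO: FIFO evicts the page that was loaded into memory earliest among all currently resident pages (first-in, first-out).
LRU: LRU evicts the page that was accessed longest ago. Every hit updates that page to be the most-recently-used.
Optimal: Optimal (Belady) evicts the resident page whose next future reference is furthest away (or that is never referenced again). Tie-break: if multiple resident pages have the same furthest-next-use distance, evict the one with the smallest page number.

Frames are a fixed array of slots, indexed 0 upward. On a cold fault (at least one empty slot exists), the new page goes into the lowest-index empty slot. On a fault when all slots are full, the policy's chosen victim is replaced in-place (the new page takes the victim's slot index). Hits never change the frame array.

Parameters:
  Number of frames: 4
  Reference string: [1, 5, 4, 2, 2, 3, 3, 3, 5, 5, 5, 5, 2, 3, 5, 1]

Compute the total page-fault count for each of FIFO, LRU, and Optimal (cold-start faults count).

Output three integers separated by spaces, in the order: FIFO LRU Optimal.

Answer: 6 6 5

Derivation:
--- FIFO ---
  step 0: ref 1 -> FAULT, frames=[1,-,-,-] (faults so far: 1)
  step 1: ref 5 -> FAULT, frames=[1,5,-,-] (faults so far: 2)
  step 2: ref 4 -> FAULT, frames=[1,5,4,-] (faults so far: 3)
  step 3: ref 2 -> FAULT, frames=[1,5,4,2] (faults so far: 4)
  step 4: ref 2 -> HIT, frames=[1,5,4,2] (faults so far: 4)
  step 5: ref 3 -> FAULT, evict 1, frames=[3,5,4,2] (faults so far: 5)
  step 6: ref 3 -> HIT, frames=[3,5,4,2] (faults so far: 5)
  step 7: ref 3 -> HIT, frames=[3,5,4,2] (faults so far: 5)
  step 8: ref 5 -> HIT, frames=[3,5,4,2] (faults so far: 5)
  step 9: ref 5 -> HIT, frames=[3,5,4,2] (faults so far: 5)
  step 10: ref 5 -> HIT, frames=[3,5,4,2] (faults so far: 5)
  step 11: ref 5 -> HIT, frames=[3,5,4,2] (faults so far: 5)
  step 12: ref 2 -> HIT, frames=[3,5,4,2] (faults so far: 5)
  step 13: ref 3 -> HIT, frames=[3,5,4,2] (faults so far: 5)
  step 14: ref 5 -> HIT, frames=[3,5,4,2] (faults so far: 5)
  step 15: ref 1 -> FAULT, evict 5, frames=[3,1,4,2] (faults so far: 6)
  FIFO total faults: 6
--- LRU ---
  step 0: ref 1 -> FAULT, frames=[1,-,-,-] (faults so far: 1)
  step 1: ref 5 -> FAULT, frames=[1,5,-,-] (faults so far: 2)
  step 2: ref 4 -> FAULT, frames=[1,5,4,-] (faults so far: 3)
  step 3: ref 2 -> FAULT, frames=[1,5,4,2] (faults so far: 4)
  step 4: ref 2 -> HIT, frames=[1,5,4,2] (faults so far: 4)
  step 5: ref 3 -> FAULT, evict 1, frames=[3,5,4,2] (faults so far: 5)
  step 6: ref 3 -> HIT, frames=[3,5,4,2] (faults so far: 5)
  step 7: ref 3 -> HIT, frames=[3,5,4,2] (faults so far: 5)
  step 8: ref 5 -> HIT, frames=[3,5,4,2] (faults so far: 5)
  step 9: ref 5 -> HIT, frames=[3,5,4,2] (faults so far: 5)
  step 10: ref 5 -> HIT, frames=[3,5,4,2] (faults so far: 5)
  step 11: ref 5 -> HIT, frames=[3,5,4,2] (faults so far: 5)
  step 12: ref 2 -> HIT, frames=[3,5,4,2] (faults so far: 5)
  step 13: ref 3 -> HIT, frames=[3,5,4,2] (faults so far: 5)
  step 14: ref 5 -> HIT, frames=[3,5,4,2] (faults so far: 5)
  step 15: ref 1 -> FAULT, evict 4, frames=[3,5,1,2] (faults so far: 6)
  LRU total faults: 6
--- Optimal ---
  step 0: ref 1 -> FAULT, frames=[1,-,-,-] (faults so far: 1)
  step 1: ref 5 -> FAULT, frames=[1,5,-,-] (faults so far: 2)
  step 2: ref 4 -> FAULT, frames=[1,5,4,-] (faults so far: 3)
  step 3: ref 2 -> FAULT, frames=[1,5,4,2] (faults so far: 4)
  step 4: ref 2 -> HIT, frames=[1,5,4,2] (faults so far: 4)
  step 5: ref 3 -> FAULT, evict 4, frames=[1,5,3,2] (faults so far: 5)
  step 6: ref 3 -> HIT, frames=[1,5,3,2] (faults so far: 5)
  step 7: ref 3 -> HIT, frames=[1,5,3,2] (faults so far: 5)
  step 8: ref 5 -> HIT, frames=[1,5,3,2] (faults so far: 5)
  step 9: ref 5 -> HIT, frames=[1,5,3,2] (faults so far: 5)
  step 10: ref 5 -> HIT, frames=[1,5,3,2] (faults so far: 5)
  step 11: ref 5 -> HIT, frames=[1,5,3,2] (faults so far: 5)
  step 12: ref 2 -> HIT, frames=[1,5,3,2] (faults so far: 5)
  step 13: ref 3 -> HIT, frames=[1,5,3,2] (faults so far: 5)
  step 14: ref 5 -> HIT, frames=[1,5,3,2] (faults so far: 5)
  step 15: ref 1 -> HIT, frames=[1,5,3,2] (faults so far: 5)
  Optimal total faults: 5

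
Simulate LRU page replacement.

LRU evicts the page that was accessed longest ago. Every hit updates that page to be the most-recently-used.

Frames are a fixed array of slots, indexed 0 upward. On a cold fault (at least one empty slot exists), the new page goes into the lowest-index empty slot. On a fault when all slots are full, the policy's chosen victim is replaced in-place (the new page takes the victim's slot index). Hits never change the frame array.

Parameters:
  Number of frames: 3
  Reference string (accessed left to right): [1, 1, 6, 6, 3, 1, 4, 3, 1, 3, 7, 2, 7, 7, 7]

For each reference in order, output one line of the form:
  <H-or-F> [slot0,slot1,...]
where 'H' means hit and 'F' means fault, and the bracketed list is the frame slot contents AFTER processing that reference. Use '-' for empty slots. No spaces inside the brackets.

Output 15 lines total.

F [1,-,-]
H [1,-,-]
F [1,6,-]
H [1,6,-]
F [1,6,3]
H [1,6,3]
F [1,4,3]
H [1,4,3]
H [1,4,3]
H [1,4,3]
F [1,7,3]
F [2,7,3]
H [2,7,3]
H [2,7,3]
H [2,7,3]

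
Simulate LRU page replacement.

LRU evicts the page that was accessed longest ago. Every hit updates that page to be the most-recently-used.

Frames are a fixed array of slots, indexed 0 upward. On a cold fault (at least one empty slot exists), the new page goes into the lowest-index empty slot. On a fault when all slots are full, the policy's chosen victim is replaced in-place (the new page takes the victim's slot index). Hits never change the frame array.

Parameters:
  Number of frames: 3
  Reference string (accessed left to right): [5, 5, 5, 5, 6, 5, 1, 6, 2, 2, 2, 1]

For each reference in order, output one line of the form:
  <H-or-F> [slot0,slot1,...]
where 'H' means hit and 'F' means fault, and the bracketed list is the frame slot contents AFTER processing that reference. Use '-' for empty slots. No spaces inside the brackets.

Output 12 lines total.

F [5,-,-]
H [5,-,-]
H [5,-,-]
H [5,-,-]
F [5,6,-]
H [5,6,-]
F [5,6,1]
H [5,6,1]
F [2,6,1]
H [2,6,1]
H [2,6,1]
H [2,6,1]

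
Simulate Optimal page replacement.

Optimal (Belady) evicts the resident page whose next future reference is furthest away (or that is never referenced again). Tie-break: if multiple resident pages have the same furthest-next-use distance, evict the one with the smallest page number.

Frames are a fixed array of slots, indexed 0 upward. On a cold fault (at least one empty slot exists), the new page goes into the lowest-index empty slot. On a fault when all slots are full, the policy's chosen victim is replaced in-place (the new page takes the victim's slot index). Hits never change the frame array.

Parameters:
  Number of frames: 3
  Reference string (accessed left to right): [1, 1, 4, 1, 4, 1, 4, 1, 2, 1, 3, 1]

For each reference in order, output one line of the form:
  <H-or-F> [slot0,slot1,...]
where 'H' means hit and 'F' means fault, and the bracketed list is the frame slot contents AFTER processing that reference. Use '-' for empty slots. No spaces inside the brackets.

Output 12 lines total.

F [1,-,-]
H [1,-,-]
F [1,4,-]
H [1,4,-]
H [1,4,-]
H [1,4,-]
H [1,4,-]
H [1,4,-]
F [1,4,2]
H [1,4,2]
F [1,4,3]
H [1,4,3]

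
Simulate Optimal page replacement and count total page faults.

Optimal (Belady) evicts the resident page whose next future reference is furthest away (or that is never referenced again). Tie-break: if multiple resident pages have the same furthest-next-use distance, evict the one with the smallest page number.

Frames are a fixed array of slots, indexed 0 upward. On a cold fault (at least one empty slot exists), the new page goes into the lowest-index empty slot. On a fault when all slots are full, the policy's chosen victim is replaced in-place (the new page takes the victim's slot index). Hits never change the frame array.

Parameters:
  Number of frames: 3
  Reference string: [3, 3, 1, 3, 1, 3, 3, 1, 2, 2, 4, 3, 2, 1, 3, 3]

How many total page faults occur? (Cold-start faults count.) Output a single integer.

Answer: 5

Derivation:
Step 0: ref 3 → FAULT, frames=[3,-,-]
Step 1: ref 3 → HIT, frames=[3,-,-]
Step 2: ref 1 → FAULT, frames=[3,1,-]
Step 3: ref 3 → HIT, frames=[3,1,-]
Step 4: ref 1 → HIT, frames=[3,1,-]
Step 5: ref 3 → HIT, frames=[3,1,-]
Step 6: ref 3 → HIT, frames=[3,1,-]
Step 7: ref 1 → HIT, frames=[3,1,-]
Step 8: ref 2 → FAULT, frames=[3,1,2]
Step 9: ref 2 → HIT, frames=[3,1,2]
Step 10: ref 4 → FAULT (evict 1), frames=[3,4,2]
Step 11: ref 3 → HIT, frames=[3,4,2]
Step 12: ref 2 → HIT, frames=[3,4,2]
Step 13: ref 1 → FAULT (evict 2), frames=[3,4,1]
Step 14: ref 3 → HIT, frames=[3,4,1]
Step 15: ref 3 → HIT, frames=[3,4,1]
Total faults: 5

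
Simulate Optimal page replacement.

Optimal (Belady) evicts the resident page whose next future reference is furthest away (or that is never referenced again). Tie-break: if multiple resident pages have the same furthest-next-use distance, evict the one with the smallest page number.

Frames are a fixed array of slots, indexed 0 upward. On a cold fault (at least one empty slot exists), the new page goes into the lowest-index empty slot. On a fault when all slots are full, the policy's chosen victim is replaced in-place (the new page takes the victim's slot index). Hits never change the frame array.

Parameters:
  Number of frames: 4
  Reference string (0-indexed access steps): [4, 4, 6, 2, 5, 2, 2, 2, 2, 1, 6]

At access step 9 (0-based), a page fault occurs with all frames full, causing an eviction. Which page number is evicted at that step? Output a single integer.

Step 0: ref 4 -> FAULT, frames=[4,-,-,-]
Step 1: ref 4 -> HIT, frames=[4,-,-,-]
Step 2: ref 6 -> FAULT, frames=[4,6,-,-]
Step 3: ref 2 -> FAULT, frames=[4,6,2,-]
Step 4: ref 5 -> FAULT, frames=[4,6,2,5]
Step 5: ref 2 -> HIT, frames=[4,6,2,5]
Step 6: ref 2 -> HIT, frames=[4,6,2,5]
Step 7: ref 2 -> HIT, frames=[4,6,2,5]
Step 8: ref 2 -> HIT, frames=[4,6,2,5]
Step 9: ref 1 -> FAULT, evict 2, frames=[4,6,1,5]
At step 9: evicted page 2

Answer: 2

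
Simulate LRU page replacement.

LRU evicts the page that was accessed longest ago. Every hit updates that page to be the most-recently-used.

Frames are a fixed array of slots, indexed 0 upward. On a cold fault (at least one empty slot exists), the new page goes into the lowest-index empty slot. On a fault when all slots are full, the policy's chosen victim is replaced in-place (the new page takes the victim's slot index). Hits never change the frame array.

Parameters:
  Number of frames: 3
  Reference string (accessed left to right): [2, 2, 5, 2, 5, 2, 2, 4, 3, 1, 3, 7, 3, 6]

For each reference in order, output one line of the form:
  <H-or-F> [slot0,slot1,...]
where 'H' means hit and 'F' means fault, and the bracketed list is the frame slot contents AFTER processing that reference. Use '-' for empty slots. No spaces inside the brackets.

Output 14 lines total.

F [2,-,-]
H [2,-,-]
F [2,5,-]
H [2,5,-]
H [2,5,-]
H [2,5,-]
H [2,5,-]
F [2,5,4]
F [2,3,4]
F [1,3,4]
H [1,3,4]
F [1,3,7]
H [1,3,7]
F [6,3,7]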